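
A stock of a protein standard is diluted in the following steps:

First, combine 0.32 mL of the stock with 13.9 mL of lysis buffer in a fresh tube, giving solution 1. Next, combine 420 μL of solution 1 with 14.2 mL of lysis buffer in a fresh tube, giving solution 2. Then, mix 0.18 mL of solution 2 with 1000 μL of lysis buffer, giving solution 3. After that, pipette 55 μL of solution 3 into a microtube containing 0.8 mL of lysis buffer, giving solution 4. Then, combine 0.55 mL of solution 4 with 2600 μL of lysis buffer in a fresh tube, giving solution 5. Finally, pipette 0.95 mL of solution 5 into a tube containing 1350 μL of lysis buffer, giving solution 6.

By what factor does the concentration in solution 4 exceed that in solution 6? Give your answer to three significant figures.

Step 1: 0.32 mL + 13.9 mL = 14.22 mL total → factor 14.22/0.32 = 44.438
Step 2: 420 μL + 14.2 mL = 14620 μL total → factor 14620/420 = 34.81
Step 3: 0.18 mL + 1000 μL = 1.18 mL total → factor 1.18/0.18 = 6.5556
Step 4: 55 μL + 0.8 mL = 855 μL total → factor 855/55 = 15.545
Step 5: 0.55 mL + 2600 μL = 3.15 mL total → factor 3.15/0.55 = 5.7273
Step 6: 0.95 mL + 1350 μL = 2.3 mL total → factor 2.3/0.95 = 2.4211
Dilution factor to solution 4 = 1.5764 × 10^5; to solution 6 = 2.1858 × 10^6
[solution 4]/[solution 6] = (factor to solution 6)/(factor to solution 4) = 2.1858 × 10^6/1.5764 × 10^5 = 13.9

13.9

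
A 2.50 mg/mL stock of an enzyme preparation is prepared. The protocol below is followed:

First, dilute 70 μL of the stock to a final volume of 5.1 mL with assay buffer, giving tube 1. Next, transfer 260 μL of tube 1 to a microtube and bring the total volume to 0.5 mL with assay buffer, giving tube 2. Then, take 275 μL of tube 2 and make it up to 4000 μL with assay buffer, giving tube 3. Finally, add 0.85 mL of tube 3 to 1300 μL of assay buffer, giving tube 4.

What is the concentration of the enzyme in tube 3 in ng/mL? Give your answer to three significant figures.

Step 1: 70 μL brought to 5.1 mL → factor 5100/70 = 72.857
Step 2: 260 μL brought to 0.5 mL → factor 500/260 = 1.9231
Step 3: 275 μL brought to 4000 μL → factor 4000/275 = 14.545
Dilution factor through tube 3 = 72.857 × 1.9231 × 14.545 = 2038
[tube 3] = 2.50 mg/mL / 2038 = 0.001227 mg/mL = 1.23 × 10^3 ng/mL

1.23 × 10^3 ng/mL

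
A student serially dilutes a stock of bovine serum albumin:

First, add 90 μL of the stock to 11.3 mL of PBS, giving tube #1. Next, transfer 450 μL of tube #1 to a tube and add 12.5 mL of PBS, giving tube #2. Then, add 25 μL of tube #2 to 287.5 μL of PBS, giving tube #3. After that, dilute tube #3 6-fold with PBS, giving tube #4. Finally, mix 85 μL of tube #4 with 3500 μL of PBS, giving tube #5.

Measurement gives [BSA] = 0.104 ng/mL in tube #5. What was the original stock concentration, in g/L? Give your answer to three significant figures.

Step 1: 90 μL + 11.3 mL = 11390 μL total → factor 11390/90 = 126.56
Step 2: 450 μL + 12.5 mL = 12950 μL total → factor 12950/450 = 28.778
Step 3: 25 μL + 287.5 μL = 312.5 μL total → factor 312.5/25 = 12.5
Step 4: 6-fold → factor 6
Step 5: 85 μL + 3500 μL = 3585 μL total → factor 3585/85 = 42.176
Overall dilution factor = 126.56 × 28.778 × 12.5 × 6 × 42.176 = 1.152 × 10^7
Stock = 0.104 ng/mL × 1.152 × 10^7 = 1.198 × 10^6 ng/mL = 1.20 g/L

1.20 g/L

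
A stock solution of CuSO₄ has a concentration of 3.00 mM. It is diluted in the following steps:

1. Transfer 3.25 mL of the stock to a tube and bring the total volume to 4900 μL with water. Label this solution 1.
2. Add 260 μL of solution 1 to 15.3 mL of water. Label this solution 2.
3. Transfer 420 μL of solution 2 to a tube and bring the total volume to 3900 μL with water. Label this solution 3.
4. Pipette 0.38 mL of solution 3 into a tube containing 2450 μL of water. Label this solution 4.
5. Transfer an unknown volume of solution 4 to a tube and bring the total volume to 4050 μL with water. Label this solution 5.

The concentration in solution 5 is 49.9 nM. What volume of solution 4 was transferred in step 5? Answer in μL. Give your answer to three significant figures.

420 μL

Step 1: 3.25 mL brought to 4900 μL → factor 4.9/3.25 = 1.5077
Step 2: 260 μL + 15.3 mL = 15560 μL total → factor 15560/260 = 59.846
Step 3: 420 μL brought to 3900 μL → factor 3900/420 = 9.2857
Step 4: 0.38 mL + 2450 μL = 2.83 mL total → factor 2.83/0.38 = 7.4474
Step 5: v brought to 4050 μL → factor = 4050 μL/v
Product of known-step factors = 6239.7
Overall factor = 3.00 mM / (49.9 nM) = 60120
Step-5 factor = 60120 / 6239.7 = 9.635
v = 4050 μL / 9.635 = 420 μL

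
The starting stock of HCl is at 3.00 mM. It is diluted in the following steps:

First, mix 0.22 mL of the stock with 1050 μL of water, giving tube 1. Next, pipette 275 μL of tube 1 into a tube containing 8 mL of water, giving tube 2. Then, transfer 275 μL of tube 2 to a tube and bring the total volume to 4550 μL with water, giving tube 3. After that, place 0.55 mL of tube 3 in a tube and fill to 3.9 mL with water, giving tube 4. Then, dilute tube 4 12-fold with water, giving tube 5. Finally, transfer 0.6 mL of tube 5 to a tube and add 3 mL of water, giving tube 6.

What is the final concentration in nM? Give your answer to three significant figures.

Step 1: 0.22 mL + 1050 μL = 1.27 mL total → factor 1.27/0.22 = 5.7727
Step 2: 275 μL + 8 mL = 8275 μL total → factor 8275/275 = 30.091
Step 3: 275 μL brought to 4550 μL → factor 4550/275 = 16.545
Step 4: 0.55 mL brought to 3.9 mL → factor 3.9/0.55 = 7.0909
Step 5: 12-fold → factor 12
Step 6: 0.6 mL + 3 mL = 3.6 mL total → factor 3.6/0.6 = 6
Overall dilution factor = 5.7727 × 30.091 × 16.545 × 7.0909 × 12 × 6 = 1.4673 × 10^6
Final = 3.00 mM / 1.4673 × 10^6 = 2.045 × 10^-6 mM = 2.04 nM

2.04 nM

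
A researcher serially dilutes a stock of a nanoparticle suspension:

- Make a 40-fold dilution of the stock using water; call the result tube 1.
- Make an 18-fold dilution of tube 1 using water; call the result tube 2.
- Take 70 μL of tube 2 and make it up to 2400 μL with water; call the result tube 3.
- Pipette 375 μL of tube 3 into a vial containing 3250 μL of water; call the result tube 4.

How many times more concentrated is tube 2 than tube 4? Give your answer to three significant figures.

Step 1: 40-fold → factor 40
Step 2: 18-fold → factor 18
Step 3: 70 μL brought to 2400 μL → factor 2400/70 = 34.286
Step 4: 375 μL + 3250 μL = 3625 μL total → factor 3625/375 = 9.6667
Dilution factor to tube 2 = 720; to tube 4 = 2.3863 × 10^5
[tube 2]/[tube 4] = (factor to tube 4)/(factor to tube 2) = 2.3863 × 10^5/720 = 331

331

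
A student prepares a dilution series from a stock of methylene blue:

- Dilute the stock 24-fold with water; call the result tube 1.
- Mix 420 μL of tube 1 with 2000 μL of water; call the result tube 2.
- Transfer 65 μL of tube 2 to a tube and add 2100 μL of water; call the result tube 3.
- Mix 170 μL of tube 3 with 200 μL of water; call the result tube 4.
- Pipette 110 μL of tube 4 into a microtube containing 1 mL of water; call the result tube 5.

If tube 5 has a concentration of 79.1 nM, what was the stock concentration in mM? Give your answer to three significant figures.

Step 1: 24-fold → factor 24
Step 2: 420 μL + 2000 μL = 2420 μL total → factor 2420/420 = 5.7619
Step 3: 65 μL + 2100 μL = 2165 μL total → factor 2165/65 = 33.308
Step 4: 170 μL + 200 μL = 370 μL total → factor 370/170 = 2.1765
Step 5: 110 μL + 1 mL = 1110 μL total → factor 1110/110 = 10.091
Overall dilution factor = 24 × 5.7619 × 33.308 × 2.1765 × 10.091 = 1.0116 × 10^5
Stock = 79.1 nM × 1.0116 × 10^5 = 8.002 × 10^6 nM = 8.00 mM

8.00 mM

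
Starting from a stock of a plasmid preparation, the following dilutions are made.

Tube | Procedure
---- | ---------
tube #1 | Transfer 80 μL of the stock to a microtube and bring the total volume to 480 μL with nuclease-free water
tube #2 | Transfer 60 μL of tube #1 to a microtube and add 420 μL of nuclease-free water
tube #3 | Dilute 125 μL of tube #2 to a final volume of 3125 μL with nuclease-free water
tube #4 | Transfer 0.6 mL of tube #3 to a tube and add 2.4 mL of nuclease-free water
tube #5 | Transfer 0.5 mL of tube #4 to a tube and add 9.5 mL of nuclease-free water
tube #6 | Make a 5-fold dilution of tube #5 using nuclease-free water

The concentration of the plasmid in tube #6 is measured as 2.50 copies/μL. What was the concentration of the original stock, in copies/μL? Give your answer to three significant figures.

1.50 × 10^6 copies/μL

Step 1: 80 μL brought to 480 μL → factor 480/80 = 6
Step 2: 60 μL + 420 μL = 480 μL total → factor 480/60 = 8
Step 3: 125 μL brought to 3125 μL → factor 3125/125 = 25
Step 4: 0.6 mL + 2.4 mL = 3 mL total → factor 3/0.6 = 5
Step 5: 0.5 mL + 9.5 mL = 10 mL total → factor 10/0.5 = 20
Step 6: 5-fold → factor 5
Overall dilution factor = 6 × 8 × 25 × 5 × 20 × 5 = 6 × 10^5
Stock = 2.50 copies/μL × 6 × 10^5 = 1.50 × 10^6 copies/μL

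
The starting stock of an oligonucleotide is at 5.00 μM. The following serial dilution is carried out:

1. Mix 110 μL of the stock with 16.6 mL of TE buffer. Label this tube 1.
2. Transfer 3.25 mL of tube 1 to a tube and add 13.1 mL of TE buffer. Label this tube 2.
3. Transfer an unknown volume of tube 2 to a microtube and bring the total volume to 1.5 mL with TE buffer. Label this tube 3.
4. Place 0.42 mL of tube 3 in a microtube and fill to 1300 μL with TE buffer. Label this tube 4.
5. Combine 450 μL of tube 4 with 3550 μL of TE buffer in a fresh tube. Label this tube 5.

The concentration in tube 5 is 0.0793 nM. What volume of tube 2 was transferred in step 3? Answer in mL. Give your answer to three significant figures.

Step 1: 110 μL + 16.6 mL = 16710 μL total → factor 16710/110 = 151.91
Step 2: 3.25 mL + 13.1 mL = 16.35 mL total → factor 16.35/3.25 = 5.0308
Step 3: v brought to 1.5 mL → factor = 1.5 mL/v
Step 4: 0.42 mL brought to 1300 μL → factor 1.3/0.42 = 3.0952
Step 5: 450 μL + 3550 μL = 4000 μL total → factor 4000/450 = 8.8889
Product of known-step factors = 21026
Overall factor = 5.00 μM / (0.0793 nM) = 63052
Step-3 factor = 63052 / 21026 = 2.9987
v = 1.5 mL / 2.9987 = 0.500 mL

0.500 mL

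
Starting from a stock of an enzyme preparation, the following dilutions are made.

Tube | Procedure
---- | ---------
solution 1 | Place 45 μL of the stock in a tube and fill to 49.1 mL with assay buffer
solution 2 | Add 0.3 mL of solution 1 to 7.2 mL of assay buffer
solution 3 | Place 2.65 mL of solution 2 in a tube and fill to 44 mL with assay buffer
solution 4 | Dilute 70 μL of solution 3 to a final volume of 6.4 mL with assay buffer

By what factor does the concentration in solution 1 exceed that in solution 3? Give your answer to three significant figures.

415

Step 1: 45 μL brought to 49.1 mL → factor 49100/45 = 1091.1
Step 2: 0.3 mL + 7.2 mL = 7.5 mL total → factor 7.5/0.3 = 25
Step 3: 2.65 mL brought to 44 mL → factor 44/2.65 = 16.604
Dilution factor to solution 1 = 1091.1; to solution 3 = 4.5291 × 10^5
[solution 1]/[solution 3] = (factor to solution 3)/(factor to solution 1) = 4.5291 × 10^5/1091.1 = 415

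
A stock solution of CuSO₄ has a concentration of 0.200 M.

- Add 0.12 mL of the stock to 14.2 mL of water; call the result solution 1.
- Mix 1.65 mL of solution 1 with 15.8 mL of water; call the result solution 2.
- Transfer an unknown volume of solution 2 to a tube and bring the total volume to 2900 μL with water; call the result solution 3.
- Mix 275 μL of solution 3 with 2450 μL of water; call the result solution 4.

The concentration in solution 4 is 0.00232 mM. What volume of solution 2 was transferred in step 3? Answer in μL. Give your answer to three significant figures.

421 μL

Step 1: 0.12 mL + 14.2 mL = 14.32 mL total → factor 14.32/0.12 = 119.33
Step 2: 1.65 mL + 15.8 mL = 17.45 mL total → factor 17.45/1.65 = 10.576
Step 3: v brought to 2900 μL → factor = 2900 μL/v
Step 4: 275 μL + 2450 μL = 2725 μL total → factor 2725/275 = 9.9091
Product of known-step factors = 12506
Overall factor = 0.200 M / (0.00232 mM) = 86207
Step-3 factor = 86207 / 12506 = 6.8934
v = 2900 μL / 6.8934 = 421 μL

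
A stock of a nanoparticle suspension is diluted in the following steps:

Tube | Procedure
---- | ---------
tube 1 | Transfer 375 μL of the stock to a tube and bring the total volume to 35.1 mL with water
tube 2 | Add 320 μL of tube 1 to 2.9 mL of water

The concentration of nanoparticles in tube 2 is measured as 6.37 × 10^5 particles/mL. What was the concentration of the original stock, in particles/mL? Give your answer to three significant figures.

6.00 × 10^8 particles/mL

Step 1: 375 μL brought to 35.1 mL → factor 35100/375 = 93.6
Step 2: 320 μL + 2.9 mL = 3220 μL total → factor 3220/320 = 10.062
Overall dilution factor = 93.6 × 10.062 = 941.85
Stock = 6.37 × 10^5 particles/mL × 941.85 = 6.00 × 10^8 particles/mL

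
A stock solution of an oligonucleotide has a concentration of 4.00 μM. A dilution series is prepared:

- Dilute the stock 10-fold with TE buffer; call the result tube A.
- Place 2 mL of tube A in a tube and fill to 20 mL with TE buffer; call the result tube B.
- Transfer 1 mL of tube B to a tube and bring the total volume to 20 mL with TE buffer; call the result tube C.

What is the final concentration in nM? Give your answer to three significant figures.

Step 1: 10-fold → factor 10
Step 2: 2 mL brought to 20 mL → factor 20/2 = 10
Step 3: 1 mL brought to 20 mL → factor 20/1 = 20
Overall dilution factor = 10 × 10 × 20 = 2000
Final = 4.00 μM / 2000 = 0.002000 μM = 2.00 nM

2.00 nM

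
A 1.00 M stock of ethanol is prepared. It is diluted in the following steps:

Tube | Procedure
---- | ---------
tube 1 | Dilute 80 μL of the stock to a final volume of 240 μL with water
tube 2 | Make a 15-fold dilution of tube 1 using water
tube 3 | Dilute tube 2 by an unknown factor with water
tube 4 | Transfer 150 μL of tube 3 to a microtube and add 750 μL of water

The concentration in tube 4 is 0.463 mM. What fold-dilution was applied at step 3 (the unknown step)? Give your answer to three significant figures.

8.00-fold

Step 1: 80 μL brought to 240 μL → factor 240/80 = 3
Step 2: 15-fold → factor 15
Step 3: unknown factor x
Step 4: 150 μL + 750 μL = 900 μL total → factor 900/150 = 6
Product of known-step factors = 270
Overall factor = 1.00 M / (0.463 mM) = 2159.8
x = 2159.8 / 270 = 8.00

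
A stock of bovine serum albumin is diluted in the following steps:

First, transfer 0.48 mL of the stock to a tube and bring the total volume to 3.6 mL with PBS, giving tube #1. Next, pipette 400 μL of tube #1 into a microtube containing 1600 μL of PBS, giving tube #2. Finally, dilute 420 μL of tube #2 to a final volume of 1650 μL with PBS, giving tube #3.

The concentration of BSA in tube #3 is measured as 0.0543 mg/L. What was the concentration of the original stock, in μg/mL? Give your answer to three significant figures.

Step 1: 0.48 mL brought to 3.6 mL → factor 3.6/0.48 = 7.5
Step 2: 400 μL + 1600 μL = 2000 μL total → factor 2000/400 = 5
Step 3: 420 μL brought to 1650 μL → factor 1650/420 = 3.9286
Overall dilution factor = 7.5 × 5 × 3.9286 = 147.32
Stock = 0.0543 mg/L × 147.32 = 8.000 mg/L = 8.00 μg/mL

8.00 μg/mL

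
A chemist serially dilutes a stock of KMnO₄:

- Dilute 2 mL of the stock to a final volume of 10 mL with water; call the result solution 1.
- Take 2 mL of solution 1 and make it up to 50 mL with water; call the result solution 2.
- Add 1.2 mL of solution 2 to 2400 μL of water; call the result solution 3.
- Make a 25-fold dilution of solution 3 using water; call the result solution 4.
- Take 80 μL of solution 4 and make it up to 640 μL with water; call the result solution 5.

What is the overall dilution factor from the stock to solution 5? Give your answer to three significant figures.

Step 1: 2 mL brought to 10 mL → factor 10/2 = 5
Step 2: 2 mL brought to 50 mL → factor 50/2 = 25
Step 3: 1.2 mL + 2400 μL = 3.6 mL total → factor 3.6/1.2 = 3
Step 4: 25-fold → factor 25
Step 5: 80 μL brought to 640 μL → factor 640/80 = 8
Overall dilution factor = 5 × 25 × 3 × 25 × 8 = 75000

7.50 × 10^4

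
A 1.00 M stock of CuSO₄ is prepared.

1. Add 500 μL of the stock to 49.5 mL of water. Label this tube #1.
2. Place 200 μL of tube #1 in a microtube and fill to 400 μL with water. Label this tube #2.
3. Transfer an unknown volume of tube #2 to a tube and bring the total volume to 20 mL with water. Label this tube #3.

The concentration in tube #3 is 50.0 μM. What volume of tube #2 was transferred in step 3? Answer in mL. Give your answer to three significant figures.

0.200 mL

Step 1: 500 μL + 49.5 mL = 50000 μL total → factor 50000/500 = 100
Step 2: 200 μL brought to 400 μL → factor 400/200 = 2
Step 3: v brought to 20 mL → factor = 20 mL/v
Product of known-step factors = 200
Overall factor = 1.00 M / (50.0 μM) = 20000
Step-3 factor = 20000 / 200 = 100
v = 20 mL / 100 = 0.200 mL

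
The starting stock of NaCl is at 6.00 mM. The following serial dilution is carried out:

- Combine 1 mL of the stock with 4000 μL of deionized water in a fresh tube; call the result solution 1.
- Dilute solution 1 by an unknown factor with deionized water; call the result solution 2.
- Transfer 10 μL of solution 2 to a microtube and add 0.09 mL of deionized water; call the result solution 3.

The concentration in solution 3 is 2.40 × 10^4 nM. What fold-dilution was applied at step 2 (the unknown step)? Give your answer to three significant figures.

5.00-fold

Step 1: 1 mL + 4000 μL = 5 mL total → factor 5/1 = 5
Step 2: unknown factor x
Step 3: 10 μL + 0.09 mL = 100 μL total → factor 100/10 = 10
Product of known-step factors = 50
Overall factor = 6.00 mM / (2.40 × 10^4 nM) = 250
x = 250 / 50 = 5.00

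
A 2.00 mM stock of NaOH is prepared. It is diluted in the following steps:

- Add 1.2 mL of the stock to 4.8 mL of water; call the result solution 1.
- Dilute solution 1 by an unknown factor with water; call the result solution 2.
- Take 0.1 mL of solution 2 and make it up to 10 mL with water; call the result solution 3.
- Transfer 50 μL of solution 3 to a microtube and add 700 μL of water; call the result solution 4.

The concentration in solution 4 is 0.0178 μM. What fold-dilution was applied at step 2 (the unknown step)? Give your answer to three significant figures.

Step 1: 1.2 mL + 4.8 mL = 6 mL total → factor 6/1.2 = 5
Step 2: unknown factor x
Step 3: 0.1 mL brought to 10 mL → factor 10/0.1 = 100
Step 4: 50 μL + 700 μL = 750 μL total → factor 750/50 = 15
Product of known-step factors = 7500
Overall factor = 2.00 mM / (0.0178 μM) = 1.1236 × 10^5
x = 1.1236 × 10^5 / 7500 = 15.0

15.0-fold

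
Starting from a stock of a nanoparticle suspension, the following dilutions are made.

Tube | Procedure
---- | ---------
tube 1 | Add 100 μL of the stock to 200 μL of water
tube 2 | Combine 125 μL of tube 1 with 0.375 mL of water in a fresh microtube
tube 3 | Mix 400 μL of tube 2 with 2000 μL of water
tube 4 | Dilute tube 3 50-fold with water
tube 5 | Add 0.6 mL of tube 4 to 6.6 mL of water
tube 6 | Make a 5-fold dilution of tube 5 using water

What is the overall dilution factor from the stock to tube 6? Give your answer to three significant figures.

Step 1: 100 μL + 200 μL = 300 μL total → factor 300/100 = 3
Step 2: 125 μL + 0.375 mL = 500 μL total → factor 500/125 = 4
Step 3: 400 μL + 2000 μL = 2400 μL total → factor 2400/400 = 6
Step 4: 50-fold → factor 50
Step 5: 0.6 mL + 6.6 mL = 7.2 mL total → factor 7.2/0.6 = 12
Step 6: 5-fold → factor 5
Overall dilution factor = 3 × 4 × 6 × 50 × 12 × 5 = 2.16 × 10^5

2.16 × 10^5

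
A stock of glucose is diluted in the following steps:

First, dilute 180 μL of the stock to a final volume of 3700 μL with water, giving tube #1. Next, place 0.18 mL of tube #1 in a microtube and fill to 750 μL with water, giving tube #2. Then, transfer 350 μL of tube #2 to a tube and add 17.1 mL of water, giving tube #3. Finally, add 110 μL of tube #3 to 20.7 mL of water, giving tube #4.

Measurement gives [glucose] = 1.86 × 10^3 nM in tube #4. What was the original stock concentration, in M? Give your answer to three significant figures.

1.50 M

Step 1: 180 μL brought to 3700 μL → factor 3700/180 = 20.556
Step 2: 0.18 mL brought to 750 μL → factor 0.75/0.18 = 4.1667
Step 3: 350 μL + 17.1 mL = 17450 μL total → factor 17450/350 = 49.857
Step 4: 110 μL + 20.7 mL = 20810 μL total → factor 20810/110 = 189.18
Overall dilution factor = 20.556 × 4.1667 × 49.857 × 189.18 = 8.0784 × 10^5
Stock = 1.86 × 10^3 nM × 8.0784 × 10^5 = 1.503 × 10^9 nM = 1.50 M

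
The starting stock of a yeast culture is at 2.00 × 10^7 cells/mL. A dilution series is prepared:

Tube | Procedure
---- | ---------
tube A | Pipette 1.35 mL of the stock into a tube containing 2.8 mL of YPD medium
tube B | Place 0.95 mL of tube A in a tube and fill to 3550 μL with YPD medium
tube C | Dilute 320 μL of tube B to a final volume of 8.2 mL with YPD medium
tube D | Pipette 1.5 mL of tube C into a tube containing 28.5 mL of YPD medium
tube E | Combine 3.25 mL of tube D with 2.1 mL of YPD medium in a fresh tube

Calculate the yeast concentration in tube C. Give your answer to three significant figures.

6.79 × 10^4 cells/mL

Step 1: 1.35 mL + 2.8 mL = 4.15 mL total → factor 4.15/1.35 = 3.0741
Step 2: 0.95 mL brought to 3550 μL → factor 3.55/0.95 = 3.7368
Step 3: 320 μL brought to 8.2 mL → factor 8200/320 = 25.625
Dilution factor through tube C = 3.0741 × 3.7368 × 25.625 = 294.36
[tube C] = 2.00 × 10^7 cells/mL / 294.36 = 6.79 × 10^4 cells/mL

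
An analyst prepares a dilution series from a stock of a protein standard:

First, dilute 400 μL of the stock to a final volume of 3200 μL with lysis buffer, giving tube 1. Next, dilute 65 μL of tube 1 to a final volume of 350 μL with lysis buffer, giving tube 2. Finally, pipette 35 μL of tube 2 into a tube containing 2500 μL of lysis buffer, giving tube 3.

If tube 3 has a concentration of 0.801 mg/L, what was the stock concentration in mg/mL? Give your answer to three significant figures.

Step 1: 400 μL brought to 3200 μL → factor 3200/400 = 8
Step 2: 65 μL brought to 350 μL → factor 350/65 = 5.3846
Step 3: 35 μL + 2500 μL = 2535 μL total → factor 2535/35 = 72.429
Overall dilution factor = 8 × 5.3846 × 72.429 = 3120
Stock = 0.801 mg/L × 3120 = 2499 mg/L = 2.50 mg/mL

2.50 mg/mL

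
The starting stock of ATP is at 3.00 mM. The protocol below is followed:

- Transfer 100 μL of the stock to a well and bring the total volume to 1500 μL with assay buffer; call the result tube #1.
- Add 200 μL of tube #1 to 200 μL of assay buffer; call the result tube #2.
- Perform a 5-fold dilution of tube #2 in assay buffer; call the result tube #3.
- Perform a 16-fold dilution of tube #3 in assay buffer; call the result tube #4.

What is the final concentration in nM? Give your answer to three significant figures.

1.25 × 10^3 nM

Step 1: 100 μL brought to 1500 μL → factor 1500/100 = 15
Step 2: 200 μL + 200 μL = 400 μL total → factor 400/200 = 2
Step 3: 5-fold → factor 5
Step 4: 16-fold → factor 16
Overall dilution factor = 15 × 2 × 5 × 16 = 2400
Final = 3.00 mM / 2400 = 0.001250 mM = 1.25 × 10^3 nM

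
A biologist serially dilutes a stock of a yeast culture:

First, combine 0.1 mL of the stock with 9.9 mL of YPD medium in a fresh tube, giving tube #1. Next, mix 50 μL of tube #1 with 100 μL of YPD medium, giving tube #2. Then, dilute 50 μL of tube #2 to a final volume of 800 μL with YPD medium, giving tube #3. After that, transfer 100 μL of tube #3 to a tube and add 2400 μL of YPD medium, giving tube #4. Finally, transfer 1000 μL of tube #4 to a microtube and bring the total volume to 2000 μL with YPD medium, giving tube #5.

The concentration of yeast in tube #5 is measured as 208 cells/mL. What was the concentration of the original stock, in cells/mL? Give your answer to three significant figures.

4.99 × 10^7 cells/mL

Step 1: 0.1 mL + 9.9 mL = 10 mL total → factor 10/0.1 = 100
Step 2: 50 μL + 100 μL = 150 μL total → factor 150/50 = 3
Step 3: 50 μL brought to 800 μL → factor 800/50 = 16
Step 4: 100 μL + 2400 μL = 2500 μL total → factor 2500/100 = 25
Step 5: 1000 μL brought to 2000 μL → factor 2000/1000 = 2
Overall dilution factor = 100 × 3 × 16 × 25 × 2 = 2.4 × 10^5
Stock = 208 cells/mL × 2.4 × 10^5 = 4.99 × 10^7 cells/mL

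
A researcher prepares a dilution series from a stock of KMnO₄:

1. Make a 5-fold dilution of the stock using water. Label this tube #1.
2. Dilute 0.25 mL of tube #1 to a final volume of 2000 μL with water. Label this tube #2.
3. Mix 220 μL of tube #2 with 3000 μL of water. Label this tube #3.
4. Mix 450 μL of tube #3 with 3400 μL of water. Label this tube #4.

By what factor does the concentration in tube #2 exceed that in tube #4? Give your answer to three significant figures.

Step 1: 5-fold → factor 5
Step 2: 0.25 mL brought to 2000 μL → factor 2/0.25 = 8
Step 3: 220 μL + 3000 μL = 3220 μL total → factor 3220/220 = 14.636
Step 4: 450 μL + 3400 μL = 3850 μL total → factor 3850/450 = 8.5556
Dilution factor to tube #2 = 40; to tube #4 = 5008.9
[tube #2]/[tube #4] = (factor to tube #4)/(factor to tube #2) = 5008.9/40 = 125

125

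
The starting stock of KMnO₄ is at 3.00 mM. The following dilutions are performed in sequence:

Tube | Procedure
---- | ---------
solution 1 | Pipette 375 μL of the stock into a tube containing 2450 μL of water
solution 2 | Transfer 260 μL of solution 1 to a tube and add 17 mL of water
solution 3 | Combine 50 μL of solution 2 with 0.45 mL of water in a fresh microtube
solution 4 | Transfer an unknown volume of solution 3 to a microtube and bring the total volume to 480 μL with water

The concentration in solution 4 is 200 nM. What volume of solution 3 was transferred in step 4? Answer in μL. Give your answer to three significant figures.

Step 1: 375 μL + 2450 μL = 2825 μL total → factor 2825/375 = 7.5333
Step 2: 260 μL + 17 mL = 17260 μL total → factor 17260/260 = 66.385
Step 3: 50 μL + 0.45 mL = 500 μL total → factor 500/50 = 10
Step 4: v brought to 480 μL → factor = 480 μL/v
Product of known-step factors = 5001
Overall factor = 3.00 mM / (200 nM) = 15000
Step-4 factor = 15000 / 5001 = 2.9994
v = 480 μL / 2.9994 = 160 μL

160 μL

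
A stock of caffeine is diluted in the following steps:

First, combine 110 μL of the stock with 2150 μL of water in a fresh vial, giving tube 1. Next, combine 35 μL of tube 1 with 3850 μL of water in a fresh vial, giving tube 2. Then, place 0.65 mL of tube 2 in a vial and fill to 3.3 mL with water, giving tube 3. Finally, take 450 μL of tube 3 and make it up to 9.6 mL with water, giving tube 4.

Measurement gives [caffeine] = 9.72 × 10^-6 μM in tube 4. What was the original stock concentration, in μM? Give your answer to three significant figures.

2.40 μM

Step 1: 110 μL + 2150 μL = 2260 μL total → factor 2260/110 = 20.545
Step 2: 35 μL + 3850 μL = 3885 μL total → factor 3885/35 = 111
Step 3: 0.65 mL brought to 3.3 mL → factor 3.3/0.65 = 5.0769
Step 4: 450 μL brought to 9.6 mL → factor 9600/450 = 21.333
Overall dilution factor = 20.545 × 111 × 5.0769 × 21.333 = 2.47 × 10^5
Stock = 9.72 × 10^-6 μM × 2.47 × 10^5 = 2.40 μM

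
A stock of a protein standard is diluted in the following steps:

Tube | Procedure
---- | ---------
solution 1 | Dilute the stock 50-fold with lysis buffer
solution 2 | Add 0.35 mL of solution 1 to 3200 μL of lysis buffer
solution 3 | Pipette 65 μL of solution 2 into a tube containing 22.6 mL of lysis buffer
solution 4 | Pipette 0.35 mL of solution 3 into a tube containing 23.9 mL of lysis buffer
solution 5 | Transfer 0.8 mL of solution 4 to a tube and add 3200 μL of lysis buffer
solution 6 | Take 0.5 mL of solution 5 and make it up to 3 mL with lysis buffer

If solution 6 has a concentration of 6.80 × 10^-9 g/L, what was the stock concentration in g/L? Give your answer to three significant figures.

2.50 g/L

Step 1: 50-fold → factor 50
Step 2: 0.35 mL + 3200 μL = 3.55 mL total → factor 3.55/0.35 = 10.143
Step 3: 65 μL + 22.6 mL = 22665 μL total → factor 22665/65 = 348.69
Step 4: 0.35 mL + 23.9 mL = 24.25 mL total → factor 24.25/0.35 = 69.286
Step 5: 0.8 mL + 3200 μL = 4 mL total → factor 4/0.8 = 5
Step 6: 0.5 mL brought to 3 mL → factor 3/0.5 = 6
Overall dilution factor = 50 × 10.143 × 348.69 × 69.286 × 5 × 6 = 3.6757 × 10^8
Stock = 6.80 × 10^-9 g/L × 3.6757 × 10^8 = 2.50 g/L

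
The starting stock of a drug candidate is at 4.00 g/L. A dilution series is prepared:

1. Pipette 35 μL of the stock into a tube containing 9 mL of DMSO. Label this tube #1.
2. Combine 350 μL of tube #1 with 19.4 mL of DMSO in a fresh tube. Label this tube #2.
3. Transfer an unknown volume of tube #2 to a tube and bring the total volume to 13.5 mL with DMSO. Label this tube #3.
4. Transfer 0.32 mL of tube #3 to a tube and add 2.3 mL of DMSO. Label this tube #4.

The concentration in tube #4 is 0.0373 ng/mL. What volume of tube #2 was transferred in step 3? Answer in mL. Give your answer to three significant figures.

0.0150 mL

Step 1: 35 μL + 9 mL = 9035 μL total → factor 9035/35 = 258.14
Step 2: 350 μL + 19.4 mL = 19750 μL total → factor 19750/350 = 56.429
Step 3: v brought to 13.5 mL → factor = 13.5 mL/v
Step 4: 0.32 mL + 2.3 mL = 2.62 mL total → factor 2.62/0.32 = 8.1875
Product of known-step factors = 1.1926 × 10^5
Overall factor = 4.00 g/L / (0.0373 ng/mL) = 1.0724 × 10^8
Step-3 factor = 1.0724 × 10^8 / 1.1926 × 10^5 = 899.17
v = 13.5 mL / 899.17 = 0.0150 mL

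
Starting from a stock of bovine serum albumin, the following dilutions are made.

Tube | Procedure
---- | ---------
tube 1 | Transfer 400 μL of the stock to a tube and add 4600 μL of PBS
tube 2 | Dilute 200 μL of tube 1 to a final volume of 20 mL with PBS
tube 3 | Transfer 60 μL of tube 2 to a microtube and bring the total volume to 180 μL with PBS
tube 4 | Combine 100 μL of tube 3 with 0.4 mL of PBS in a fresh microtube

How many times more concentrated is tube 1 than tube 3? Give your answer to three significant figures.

Step 1: 400 μL + 4600 μL = 5000 μL total → factor 5000/400 = 12.5
Step 2: 200 μL brought to 20 mL → factor 20000/200 = 100
Step 3: 60 μL brought to 180 μL → factor 180/60 = 3
Dilution factor to tube 1 = 12.5; to tube 3 = 3750
[tube 1]/[tube 3] = (factor to tube 3)/(factor to tube 1) = 3750/12.5 = 300

300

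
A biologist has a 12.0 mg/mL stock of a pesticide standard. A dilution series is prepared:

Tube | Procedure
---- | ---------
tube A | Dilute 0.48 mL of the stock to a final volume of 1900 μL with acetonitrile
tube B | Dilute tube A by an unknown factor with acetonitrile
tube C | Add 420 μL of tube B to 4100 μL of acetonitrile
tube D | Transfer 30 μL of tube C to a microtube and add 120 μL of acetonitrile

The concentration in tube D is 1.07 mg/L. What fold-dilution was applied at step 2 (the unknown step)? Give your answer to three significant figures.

Step 1: 0.48 mL brought to 1900 μL → factor 1.9/0.48 = 3.9583
Step 2: unknown factor x
Step 3: 420 μL + 4100 μL = 4520 μL total → factor 4520/420 = 10.762
Step 4: 30 μL + 120 μL = 150 μL total → factor 150/30 = 5
Product of known-step factors = 213
Overall factor = 12.0 mg/mL / (1.07 mg/L) = 11215
x = 11215 / 213 = 52.7

52.7-fold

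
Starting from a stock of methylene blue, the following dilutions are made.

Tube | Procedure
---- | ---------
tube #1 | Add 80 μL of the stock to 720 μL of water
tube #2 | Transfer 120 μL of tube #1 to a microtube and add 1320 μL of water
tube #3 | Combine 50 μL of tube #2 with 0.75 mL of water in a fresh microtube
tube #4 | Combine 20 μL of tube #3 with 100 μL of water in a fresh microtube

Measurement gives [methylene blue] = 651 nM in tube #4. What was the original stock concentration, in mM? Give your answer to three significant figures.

7.50 mM

Step 1: 80 μL + 720 μL = 800 μL total → factor 800/80 = 10
Step 2: 120 μL + 1320 μL = 1440 μL total → factor 1440/120 = 12
Step 3: 50 μL + 0.75 mL = 800 μL total → factor 800/50 = 16
Step 4: 20 μL + 100 μL = 120 μL total → factor 120/20 = 6
Overall dilution factor = 10 × 12 × 16 × 6 = 11520
Stock = 651 nM × 11520 = 7.500 × 10^6 nM = 7.50 mM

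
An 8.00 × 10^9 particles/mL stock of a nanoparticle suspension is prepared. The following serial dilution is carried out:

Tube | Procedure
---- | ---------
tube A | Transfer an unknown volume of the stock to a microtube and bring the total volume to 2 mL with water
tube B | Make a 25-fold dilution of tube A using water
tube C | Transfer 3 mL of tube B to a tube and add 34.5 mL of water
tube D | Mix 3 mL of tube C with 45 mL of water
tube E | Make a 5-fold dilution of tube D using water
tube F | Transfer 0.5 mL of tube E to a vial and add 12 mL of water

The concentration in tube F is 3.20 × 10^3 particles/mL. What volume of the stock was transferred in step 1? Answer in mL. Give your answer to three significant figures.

0.500 mL

Step 1: v brought to 2 mL → factor = 2 mL/v
Step 2: 25-fold → factor 25
Step 3: 3 mL + 34.5 mL = 37.5 mL total → factor 37.5/3 = 12.5
Step 4: 3 mL + 45 mL = 48 mL total → factor 48/3 = 16
Step 5: 5-fold → factor 5
Step 6: 0.5 mL + 12 mL = 12.5 mL total → factor 12.5/0.5 = 25
Product of known-step factors = 6.25 × 10^5
Overall factor = 8.00 × 10^9 particles/mL / (3.20 × 10^3 particles/mL) = 2.5 × 10^6
Step-1 factor = 2.5 × 10^6 / 6.25 × 10^5 = 4
v = 2 mL / 4 = 0.500 mL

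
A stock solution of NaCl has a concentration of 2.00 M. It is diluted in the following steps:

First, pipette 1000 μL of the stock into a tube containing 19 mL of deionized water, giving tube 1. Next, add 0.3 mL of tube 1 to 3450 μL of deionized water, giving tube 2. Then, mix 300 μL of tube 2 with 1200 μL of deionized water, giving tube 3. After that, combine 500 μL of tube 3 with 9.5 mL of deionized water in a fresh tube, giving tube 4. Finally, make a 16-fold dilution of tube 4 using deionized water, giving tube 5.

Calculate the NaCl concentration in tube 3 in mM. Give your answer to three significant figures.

1.60 mM

Step 1: 1000 μL + 19 mL = 20000 μL total → factor 20000/1000 = 20
Step 2: 0.3 mL + 3450 μL = 3.75 mL total → factor 3.75/0.3 = 12.5
Step 3: 300 μL + 1200 μL = 1500 μL total → factor 1500/300 = 5
Dilution factor through tube 3 = 20 × 12.5 × 5 = 1250
[tube 3] = 2.00 M / 1250 = 0.001600 M = 1.60 mM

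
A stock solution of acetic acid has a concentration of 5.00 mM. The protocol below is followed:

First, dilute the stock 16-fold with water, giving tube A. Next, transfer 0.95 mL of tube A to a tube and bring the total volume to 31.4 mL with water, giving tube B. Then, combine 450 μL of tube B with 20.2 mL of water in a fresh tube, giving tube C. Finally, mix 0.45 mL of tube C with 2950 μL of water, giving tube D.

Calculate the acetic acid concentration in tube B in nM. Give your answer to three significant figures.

Step 1: 16-fold → factor 16
Step 2: 0.95 mL brought to 31.4 mL → factor 31.4/0.95 = 33.053
Dilution factor through tube B = 16 × 33.053 = 528.84
[tube B] = 5.00 mM / 528.84 = 0.009455 mM = 9.45 × 10^3 nM

9.45 × 10^3 nM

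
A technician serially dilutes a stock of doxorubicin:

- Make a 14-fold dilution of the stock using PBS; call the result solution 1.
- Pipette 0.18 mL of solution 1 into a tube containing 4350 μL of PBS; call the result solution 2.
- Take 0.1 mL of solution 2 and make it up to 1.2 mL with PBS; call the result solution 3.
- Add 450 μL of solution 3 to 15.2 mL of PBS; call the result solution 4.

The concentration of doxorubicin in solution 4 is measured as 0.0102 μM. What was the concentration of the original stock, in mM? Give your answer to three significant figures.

Step 1: 14-fold → factor 14
Step 2: 0.18 mL + 4350 μL = 4.53 mL total → factor 4.53/0.18 = 25.167
Step 3: 0.1 mL brought to 1.2 mL → factor 1.2/0.1 = 12
Step 4: 450 μL + 15.2 mL = 15650 μL total → factor 15650/450 = 34.778
Overall dilution factor = 14 × 25.167 × 12 × 34.778 = 1.4704 × 10^5
Stock = 0.0102 μM × 1.4704 × 10^5 = 1500 μM = 1.50 mM

1.50 mM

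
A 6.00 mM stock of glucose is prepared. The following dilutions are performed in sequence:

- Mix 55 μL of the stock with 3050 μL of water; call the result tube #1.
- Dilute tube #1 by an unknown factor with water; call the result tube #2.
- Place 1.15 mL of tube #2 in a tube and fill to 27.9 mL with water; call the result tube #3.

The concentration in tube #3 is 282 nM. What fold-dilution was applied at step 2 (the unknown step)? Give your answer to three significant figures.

15.5-fold

Step 1: 55 μL + 3050 μL = 3105 μL total → factor 3105/55 = 56.455
Step 2: unknown factor x
Step 3: 1.15 mL brought to 27.9 mL → factor 27.9/1.15 = 24.261
Product of known-step factors = 1369.6
Overall factor = 6.00 mM / (282 nM) = 21277
x = 21277 / 1369.6 = 15.5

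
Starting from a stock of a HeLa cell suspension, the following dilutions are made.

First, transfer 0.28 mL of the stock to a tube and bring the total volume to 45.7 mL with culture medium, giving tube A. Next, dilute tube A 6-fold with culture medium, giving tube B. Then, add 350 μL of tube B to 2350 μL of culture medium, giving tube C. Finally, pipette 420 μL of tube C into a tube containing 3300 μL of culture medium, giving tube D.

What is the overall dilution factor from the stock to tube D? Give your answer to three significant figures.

6.69 × 10^4

Step 1: 0.28 mL brought to 45.7 mL → factor 45.7/0.28 = 163.21
Step 2: 6-fold → factor 6
Step 3: 350 μL + 2350 μL = 2700 μL total → factor 2700/350 = 7.7143
Step 4: 420 μL + 3300 μL = 3720 μL total → factor 3720/420 = 8.8571
Overall dilution factor = 163.21 × 6 × 7.7143 × 8.8571 = 66911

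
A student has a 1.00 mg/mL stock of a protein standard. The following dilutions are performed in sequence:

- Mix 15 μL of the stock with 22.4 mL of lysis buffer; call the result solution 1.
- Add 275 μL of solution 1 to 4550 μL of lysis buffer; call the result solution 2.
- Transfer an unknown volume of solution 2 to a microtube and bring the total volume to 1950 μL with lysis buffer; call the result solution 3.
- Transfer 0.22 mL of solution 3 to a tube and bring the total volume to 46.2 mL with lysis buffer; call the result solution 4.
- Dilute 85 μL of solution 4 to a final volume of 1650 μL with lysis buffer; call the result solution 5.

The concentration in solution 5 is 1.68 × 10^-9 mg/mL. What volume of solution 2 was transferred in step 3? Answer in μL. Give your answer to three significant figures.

Step 1: 15 μL + 22.4 mL = 22415 μL total → factor 22415/15 = 1494.3
Step 2: 275 μL + 4550 μL = 4825 μL total → factor 4825/275 = 17.545
Step 3: v brought to 1950 μL → factor = 1950 μL/v
Step 4: 0.22 mL brought to 46.2 mL → factor 46.2/0.22 = 210
Step 5: 85 μL brought to 1650 μL → factor 1650/85 = 19.412
Product of known-step factors = 1.0688 × 10^8
Overall factor = 1.00 mg/mL / (1.68 × 10^-9 mg/mL) = 5.9524 × 10^8
Step-3 factor = 5.9524 × 10^8 / 1.0688 × 10^8 = 5.5692
v = 1950 μL / 5.5692 = 350 μL

350 μL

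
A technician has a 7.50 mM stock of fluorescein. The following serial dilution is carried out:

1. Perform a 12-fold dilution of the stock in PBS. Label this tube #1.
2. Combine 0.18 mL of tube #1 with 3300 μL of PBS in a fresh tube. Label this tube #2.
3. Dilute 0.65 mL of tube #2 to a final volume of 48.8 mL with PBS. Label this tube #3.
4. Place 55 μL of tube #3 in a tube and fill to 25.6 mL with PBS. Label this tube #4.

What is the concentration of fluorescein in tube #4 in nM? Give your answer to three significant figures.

Step 1: 12-fold → factor 12
Step 2: 0.18 mL + 3300 μL = 3.48 mL total → factor 3.48/0.18 = 19.333
Step 3: 0.65 mL brought to 48.8 mL → factor 48.8/0.65 = 75.077
Step 4: 55 μL brought to 25.6 mL → factor 25600/55 = 465.45
Overall dilution factor = 12 × 19.333 × 75.077 × 465.45 = 8.1072 × 10^6
Final = 7.50 mM / 8.1072 × 10^6 = 9.251 × 10^-7 mM = 0.925 nM

0.925 nM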